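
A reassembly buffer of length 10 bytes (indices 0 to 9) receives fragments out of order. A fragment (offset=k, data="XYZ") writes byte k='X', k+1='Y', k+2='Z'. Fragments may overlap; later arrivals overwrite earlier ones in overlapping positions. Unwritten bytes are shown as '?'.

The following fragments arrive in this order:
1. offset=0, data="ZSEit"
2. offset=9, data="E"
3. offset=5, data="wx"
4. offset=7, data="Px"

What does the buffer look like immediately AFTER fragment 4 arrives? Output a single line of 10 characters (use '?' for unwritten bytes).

Answer: ZSEitwxPxE

Derivation:
Fragment 1: offset=0 data="ZSEit" -> buffer=ZSEit?????
Fragment 2: offset=9 data="E" -> buffer=ZSEit????E
Fragment 3: offset=5 data="wx" -> buffer=ZSEitwx??E
Fragment 4: offset=7 data="Px" -> buffer=ZSEitwxPxE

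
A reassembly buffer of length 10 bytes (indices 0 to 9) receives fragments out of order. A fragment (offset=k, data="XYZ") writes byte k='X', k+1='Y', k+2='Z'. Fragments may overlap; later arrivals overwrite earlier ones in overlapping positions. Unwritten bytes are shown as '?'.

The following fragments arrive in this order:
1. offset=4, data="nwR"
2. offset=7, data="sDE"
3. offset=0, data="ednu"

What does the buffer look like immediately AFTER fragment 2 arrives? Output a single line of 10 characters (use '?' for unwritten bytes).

Fragment 1: offset=4 data="nwR" -> buffer=????nwR???
Fragment 2: offset=7 data="sDE" -> buffer=????nwRsDE

Answer: ????nwRsDE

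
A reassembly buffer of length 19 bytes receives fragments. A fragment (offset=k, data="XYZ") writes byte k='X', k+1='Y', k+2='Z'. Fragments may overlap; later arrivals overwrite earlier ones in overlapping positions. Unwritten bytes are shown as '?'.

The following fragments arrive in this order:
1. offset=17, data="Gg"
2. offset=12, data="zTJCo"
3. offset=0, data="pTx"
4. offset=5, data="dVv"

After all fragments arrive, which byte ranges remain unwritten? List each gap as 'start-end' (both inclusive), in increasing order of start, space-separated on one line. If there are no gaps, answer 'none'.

Fragment 1: offset=17 len=2
Fragment 2: offset=12 len=5
Fragment 3: offset=0 len=3
Fragment 4: offset=5 len=3
Gaps: 3-4 8-11

Answer: 3-4 8-11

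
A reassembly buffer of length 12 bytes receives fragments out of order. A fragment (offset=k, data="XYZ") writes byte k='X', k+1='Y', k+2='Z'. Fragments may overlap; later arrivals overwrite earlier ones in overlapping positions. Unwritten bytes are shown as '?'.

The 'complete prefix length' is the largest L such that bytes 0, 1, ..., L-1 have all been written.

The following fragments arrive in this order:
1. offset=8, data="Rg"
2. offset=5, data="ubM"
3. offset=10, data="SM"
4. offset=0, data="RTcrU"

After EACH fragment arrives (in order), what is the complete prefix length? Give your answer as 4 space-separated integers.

Answer: 0 0 0 12

Derivation:
Fragment 1: offset=8 data="Rg" -> buffer=????????Rg?? -> prefix_len=0
Fragment 2: offset=5 data="ubM" -> buffer=?????ubMRg?? -> prefix_len=0
Fragment 3: offset=10 data="SM" -> buffer=?????ubMRgSM -> prefix_len=0
Fragment 4: offset=0 data="RTcrU" -> buffer=RTcrUubMRgSM -> prefix_len=12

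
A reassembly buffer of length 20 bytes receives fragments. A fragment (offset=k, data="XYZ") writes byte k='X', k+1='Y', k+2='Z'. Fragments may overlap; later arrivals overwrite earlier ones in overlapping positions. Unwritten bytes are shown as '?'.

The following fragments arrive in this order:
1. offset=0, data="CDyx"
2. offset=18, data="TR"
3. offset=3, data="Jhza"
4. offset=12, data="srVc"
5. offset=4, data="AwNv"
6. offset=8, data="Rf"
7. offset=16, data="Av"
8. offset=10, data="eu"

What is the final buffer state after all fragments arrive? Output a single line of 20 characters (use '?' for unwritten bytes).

Answer: CDyJAwNvRfeusrVcAvTR

Derivation:
Fragment 1: offset=0 data="CDyx" -> buffer=CDyx????????????????
Fragment 2: offset=18 data="TR" -> buffer=CDyx??????????????TR
Fragment 3: offset=3 data="Jhza" -> buffer=CDyJhza???????????TR
Fragment 4: offset=12 data="srVc" -> buffer=CDyJhza?????srVc??TR
Fragment 5: offset=4 data="AwNv" -> buffer=CDyJAwNv????srVc??TR
Fragment 6: offset=8 data="Rf" -> buffer=CDyJAwNvRf??srVc??TR
Fragment 7: offset=16 data="Av" -> buffer=CDyJAwNvRf??srVcAvTR
Fragment 8: offset=10 data="eu" -> buffer=CDyJAwNvRfeusrVcAvTR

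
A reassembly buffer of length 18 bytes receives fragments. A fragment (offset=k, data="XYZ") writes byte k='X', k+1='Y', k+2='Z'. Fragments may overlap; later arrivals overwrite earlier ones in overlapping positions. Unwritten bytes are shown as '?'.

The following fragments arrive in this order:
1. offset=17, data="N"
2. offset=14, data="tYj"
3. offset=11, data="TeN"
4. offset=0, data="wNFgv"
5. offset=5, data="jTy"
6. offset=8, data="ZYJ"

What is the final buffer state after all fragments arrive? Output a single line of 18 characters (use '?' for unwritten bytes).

Answer: wNFgvjTyZYJTeNtYjN

Derivation:
Fragment 1: offset=17 data="N" -> buffer=?????????????????N
Fragment 2: offset=14 data="tYj" -> buffer=??????????????tYjN
Fragment 3: offset=11 data="TeN" -> buffer=???????????TeNtYjN
Fragment 4: offset=0 data="wNFgv" -> buffer=wNFgv??????TeNtYjN
Fragment 5: offset=5 data="jTy" -> buffer=wNFgvjTy???TeNtYjN
Fragment 6: offset=8 data="ZYJ" -> buffer=wNFgvjTyZYJTeNtYjN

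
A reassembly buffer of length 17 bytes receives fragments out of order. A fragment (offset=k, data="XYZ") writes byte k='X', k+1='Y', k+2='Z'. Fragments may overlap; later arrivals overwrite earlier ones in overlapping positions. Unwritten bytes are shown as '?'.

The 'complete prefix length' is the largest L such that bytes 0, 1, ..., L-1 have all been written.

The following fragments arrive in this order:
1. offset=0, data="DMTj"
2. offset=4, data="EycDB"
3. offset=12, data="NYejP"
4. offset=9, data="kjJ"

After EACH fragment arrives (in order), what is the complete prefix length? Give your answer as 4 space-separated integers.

Answer: 4 9 9 17

Derivation:
Fragment 1: offset=0 data="DMTj" -> buffer=DMTj????????????? -> prefix_len=4
Fragment 2: offset=4 data="EycDB" -> buffer=DMTjEycDB???????? -> prefix_len=9
Fragment 3: offset=12 data="NYejP" -> buffer=DMTjEycDB???NYejP -> prefix_len=9
Fragment 4: offset=9 data="kjJ" -> buffer=DMTjEycDBkjJNYejP -> prefix_len=17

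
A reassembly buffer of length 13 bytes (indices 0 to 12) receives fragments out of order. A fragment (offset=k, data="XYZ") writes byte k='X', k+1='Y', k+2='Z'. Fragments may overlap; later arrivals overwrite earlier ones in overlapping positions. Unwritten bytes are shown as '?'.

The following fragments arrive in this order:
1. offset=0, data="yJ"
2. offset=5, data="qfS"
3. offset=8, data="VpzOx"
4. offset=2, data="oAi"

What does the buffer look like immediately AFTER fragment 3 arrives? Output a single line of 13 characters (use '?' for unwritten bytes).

Fragment 1: offset=0 data="yJ" -> buffer=yJ???????????
Fragment 2: offset=5 data="qfS" -> buffer=yJ???qfS?????
Fragment 3: offset=8 data="VpzOx" -> buffer=yJ???qfSVpzOx

Answer: yJ???qfSVpzOx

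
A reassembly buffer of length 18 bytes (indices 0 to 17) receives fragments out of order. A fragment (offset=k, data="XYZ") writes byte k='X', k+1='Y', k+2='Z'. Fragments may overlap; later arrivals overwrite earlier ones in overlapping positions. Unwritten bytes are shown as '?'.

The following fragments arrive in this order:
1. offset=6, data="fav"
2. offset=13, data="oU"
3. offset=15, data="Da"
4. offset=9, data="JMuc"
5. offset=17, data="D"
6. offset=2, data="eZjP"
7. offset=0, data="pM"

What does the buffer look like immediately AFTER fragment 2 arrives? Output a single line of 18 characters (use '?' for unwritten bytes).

Answer: ??????fav????oU???

Derivation:
Fragment 1: offset=6 data="fav" -> buffer=??????fav?????????
Fragment 2: offset=13 data="oU" -> buffer=??????fav????oU???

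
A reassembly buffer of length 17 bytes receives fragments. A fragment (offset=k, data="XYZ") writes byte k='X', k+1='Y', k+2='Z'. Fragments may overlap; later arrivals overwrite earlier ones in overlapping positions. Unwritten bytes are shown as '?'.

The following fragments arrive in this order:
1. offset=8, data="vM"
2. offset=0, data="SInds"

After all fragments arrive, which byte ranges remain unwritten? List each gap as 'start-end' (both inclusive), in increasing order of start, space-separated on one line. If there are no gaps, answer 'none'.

Fragment 1: offset=8 len=2
Fragment 2: offset=0 len=5
Gaps: 5-7 10-16

Answer: 5-7 10-16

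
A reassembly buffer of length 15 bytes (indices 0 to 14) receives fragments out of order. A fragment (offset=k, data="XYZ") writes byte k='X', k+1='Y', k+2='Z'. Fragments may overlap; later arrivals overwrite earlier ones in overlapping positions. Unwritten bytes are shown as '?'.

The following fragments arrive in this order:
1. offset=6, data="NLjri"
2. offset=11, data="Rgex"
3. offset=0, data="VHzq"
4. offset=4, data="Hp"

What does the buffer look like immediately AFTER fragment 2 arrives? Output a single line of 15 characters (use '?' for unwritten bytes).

Answer: ??????NLjriRgex

Derivation:
Fragment 1: offset=6 data="NLjri" -> buffer=??????NLjri????
Fragment 2: offset=11 data="Rgex" -> buffer=??????NLjriRgex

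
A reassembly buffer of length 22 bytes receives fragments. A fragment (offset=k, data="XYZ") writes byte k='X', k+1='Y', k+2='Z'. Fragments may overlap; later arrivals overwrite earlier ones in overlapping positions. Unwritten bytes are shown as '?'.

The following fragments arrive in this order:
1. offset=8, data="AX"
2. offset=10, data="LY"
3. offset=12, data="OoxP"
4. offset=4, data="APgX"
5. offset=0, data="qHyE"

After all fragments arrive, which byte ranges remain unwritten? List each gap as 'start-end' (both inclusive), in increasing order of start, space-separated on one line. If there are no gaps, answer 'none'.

Fragment 1: offset=8 len=2
Fragment 2: offset=10 len=2
Fragment 3: offset=12 len=4
Fragment 4: offset=4 len=4
Fragment 5: offset=0 len=4
Gaps: 16-21

Answer: 16-21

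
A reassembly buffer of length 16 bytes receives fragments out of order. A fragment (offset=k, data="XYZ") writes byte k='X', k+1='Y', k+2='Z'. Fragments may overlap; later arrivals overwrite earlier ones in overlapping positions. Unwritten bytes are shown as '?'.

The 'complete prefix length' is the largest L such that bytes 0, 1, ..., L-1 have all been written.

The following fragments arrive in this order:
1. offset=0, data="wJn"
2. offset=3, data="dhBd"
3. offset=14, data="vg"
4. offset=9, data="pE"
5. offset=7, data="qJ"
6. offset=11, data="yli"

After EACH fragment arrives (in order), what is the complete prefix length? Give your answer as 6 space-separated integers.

Fragment 1: offset=0 data="wJn" -> buffer=wJn????????????? -> prefix_len=3
Fragment 2: offset=3 data="dhBd" -> buffer=wJndhBd????????? -> prefix_len=7
Fragment 3: offset=14 data="vg" -> buffer=wJndhBd???????vg -> prefix_len=7
Fragment 4: offset=9 data="pE" -> buffer=wJndhBd??pE???vg -> prefix_len=7
Fragment 5: offset=7 data="qJ" -> buffer=wJndhBdqJpE???vg -> prefix_len=11
Fragment 6: offset=11 data="yli" -> buffer=wJndhBdqJpEylivg -> prefix_len=16

Answer: 3 7 7 7 11 16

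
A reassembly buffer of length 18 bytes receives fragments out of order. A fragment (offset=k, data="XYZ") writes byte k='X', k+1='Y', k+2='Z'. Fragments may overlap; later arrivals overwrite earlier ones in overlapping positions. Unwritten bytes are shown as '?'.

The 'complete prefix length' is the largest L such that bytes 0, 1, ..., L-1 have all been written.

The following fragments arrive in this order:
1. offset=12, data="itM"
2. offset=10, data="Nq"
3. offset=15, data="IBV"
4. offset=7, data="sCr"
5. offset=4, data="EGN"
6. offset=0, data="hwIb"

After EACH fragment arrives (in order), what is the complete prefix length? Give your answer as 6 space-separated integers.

Fragment 1: offset=12 data="itM" -> buffer=????????????itM??? -> prefix_len=0
Fragment 2: offset=10 data="Nq" -> buffer=??????????NqitM??? -> prefix_len=0
Fragment 3: offset=15 data="IBV" -> buffer=??????????NqitMIBV -> prefix_len=0
Fragment 4: offset=7 data="sCr" -> buffer=???????sCrNqitMIBV -> prefix_len=0
Fragment 5: offset=4 data="EGN" -> buffer=????EGNsCrNqitMIBV -> prefix_len=0
Fragment 6: offset=0 data="hwIb" -> buffer=hwIbEGNsCrNqitMIBV -> prefix_len=18

Answer: 0 0 0 0 0 18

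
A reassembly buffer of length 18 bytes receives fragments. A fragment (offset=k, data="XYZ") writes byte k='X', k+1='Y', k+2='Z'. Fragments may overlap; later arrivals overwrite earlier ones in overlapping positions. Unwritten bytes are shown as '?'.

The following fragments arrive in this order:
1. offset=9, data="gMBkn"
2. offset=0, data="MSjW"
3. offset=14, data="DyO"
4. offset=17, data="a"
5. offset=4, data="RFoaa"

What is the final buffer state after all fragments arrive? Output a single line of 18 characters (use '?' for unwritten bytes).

Answer: MSjWRFoaagMBknDyOa

Derivation:
Fragment 1: offset=9 data="gMBkn" -> buffer=?????????gMBkn????
Fragment 2: offset=0 data="MSjW" -> buffer=MSjW?????gMBkn????
Fragment 3: offset=14 data="DyO" -> buffer=MSjW?????gMBknDyO?
Fragment 4: offset=17 data="a" -> buffer=MSjW?????gMBknDyOa
Fragment 5: offset=4 data="RFoaa" -> buffer=MSjWRFoaagMBknDyOa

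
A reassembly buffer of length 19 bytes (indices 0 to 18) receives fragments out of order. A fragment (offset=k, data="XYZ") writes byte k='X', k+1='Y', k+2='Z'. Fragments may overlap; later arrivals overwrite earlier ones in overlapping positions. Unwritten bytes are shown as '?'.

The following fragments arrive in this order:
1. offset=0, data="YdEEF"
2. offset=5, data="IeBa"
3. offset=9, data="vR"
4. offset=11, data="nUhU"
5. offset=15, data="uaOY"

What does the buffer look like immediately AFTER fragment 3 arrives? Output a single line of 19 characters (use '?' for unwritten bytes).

Fragment 1: offset=0 data="YdEEF" -> buffer=YdEEF??????????????
Fragment 2: offset=5 data="IeBa" -> buffer=YdEEFIeBa??????????
Fragment 3: offset=9 data="vR" -> buffer=YdEEFIeBavR????????

Answer: YdEEFIeBavR????????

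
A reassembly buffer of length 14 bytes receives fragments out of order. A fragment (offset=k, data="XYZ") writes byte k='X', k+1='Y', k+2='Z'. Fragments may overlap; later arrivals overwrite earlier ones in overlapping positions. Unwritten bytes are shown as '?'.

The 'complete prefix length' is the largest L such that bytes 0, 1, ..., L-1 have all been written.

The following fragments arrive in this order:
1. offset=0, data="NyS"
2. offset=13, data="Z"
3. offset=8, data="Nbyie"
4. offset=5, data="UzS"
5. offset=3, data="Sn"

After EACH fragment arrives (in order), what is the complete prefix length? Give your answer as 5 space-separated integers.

Fragment 1: offset=0 data="NyS" -> buffer=NyS??????????? -> prefix_len=3
Fragment 2: offset=13 data="Z" -> buffer=NyS??????????Z -> prefix_len=3
Fragment 3: offset=8 data="Nbyie" -> buffer=NyS?????NbyieZ -> prefix_len=3
Fragment 4: offset=5 data="UzS" -> buffer=NyS??UzSNbyieZ -> prefix_len=3
Fragment 5: offset=3 data="Sn" -> buffer=NySSnUzSNbyieZ -> prefix_len=14

Answer: 3 3 3 3 14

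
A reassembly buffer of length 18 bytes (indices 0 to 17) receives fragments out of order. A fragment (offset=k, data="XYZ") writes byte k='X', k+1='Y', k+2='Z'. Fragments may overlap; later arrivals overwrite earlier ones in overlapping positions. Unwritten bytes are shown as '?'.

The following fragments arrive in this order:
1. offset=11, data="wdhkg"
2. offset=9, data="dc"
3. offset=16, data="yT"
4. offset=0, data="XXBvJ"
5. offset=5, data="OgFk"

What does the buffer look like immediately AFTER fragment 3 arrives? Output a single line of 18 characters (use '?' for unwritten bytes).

Answer: ?????????dcwdhkgyT

Derivation:
Fragment 1: offset=11 data="wdhkg" -> buffer=???????????wdhkg??
Fragment 2: offset=9 data="dc" -> buffer=?????????dcwdhkg??
Fragment 3: offset=16 data="yT" -> buffer=?????????dcwdhkgyT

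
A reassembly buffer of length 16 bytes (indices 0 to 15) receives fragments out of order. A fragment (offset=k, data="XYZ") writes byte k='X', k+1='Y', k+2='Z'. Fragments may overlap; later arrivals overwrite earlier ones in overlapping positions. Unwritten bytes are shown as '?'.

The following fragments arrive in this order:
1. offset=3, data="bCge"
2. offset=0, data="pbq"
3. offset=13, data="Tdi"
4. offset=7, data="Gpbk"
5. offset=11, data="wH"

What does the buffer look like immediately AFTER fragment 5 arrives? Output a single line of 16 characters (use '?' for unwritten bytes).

Answer: pbqbCgeGpbkwHTdi

Derivation:
Fragment 1: offset=3 data="bCge" -> buffer=???bCge?????????
Fragment 2: offset=0 data="pbq" -> buffer=pbqbCge?????????
Fragment 3: offset=13 data="Tdi" -> buffer=pbqbCge??????Tdi
Fragment 4: offset=7 data="Gpbk" -> buffer=pbqbCgeGpbk??Tdi
Fragment 5: offset=11 data="wH" -> buffer=pbqbCgeGpbkwHTdi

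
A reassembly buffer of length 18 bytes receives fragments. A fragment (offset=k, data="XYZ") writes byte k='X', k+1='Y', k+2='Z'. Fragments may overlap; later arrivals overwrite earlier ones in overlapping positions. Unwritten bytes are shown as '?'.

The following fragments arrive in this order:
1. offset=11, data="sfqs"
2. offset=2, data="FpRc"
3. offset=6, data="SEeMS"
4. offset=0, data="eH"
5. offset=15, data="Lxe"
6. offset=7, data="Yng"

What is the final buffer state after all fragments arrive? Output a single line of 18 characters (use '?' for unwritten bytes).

Fragment 1: offset=11 data="sfqs" -> buffer=???????????sfqs???
Fragment 2: offset=2 data="FpRc" -> buffer=??FpRc?????sfqs???
Fragment 3: offset=6 data="SEeMS" -> buffer=??FpRcSEeMSsfqs???
Fragment 4: offset=0 data="eH" -> buffer=eHFpRcSEeMSsfqs???
Fragment 5: offset=15 data="Lxe" -> buffer=eHFpRcSEeMSsfqsLxe
Fragment 6: offset=7 data="Yng" -> buffer=eHFpRcSYngSsfqsLxe

Answer: eHFpRcSYngSsfqsLxe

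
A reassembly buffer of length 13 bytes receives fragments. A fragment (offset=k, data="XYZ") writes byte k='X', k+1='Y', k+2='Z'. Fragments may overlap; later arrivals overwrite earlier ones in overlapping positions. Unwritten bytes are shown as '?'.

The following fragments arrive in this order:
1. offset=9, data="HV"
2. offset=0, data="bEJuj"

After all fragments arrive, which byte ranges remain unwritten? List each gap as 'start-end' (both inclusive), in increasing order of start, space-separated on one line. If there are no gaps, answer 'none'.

Fragment 1: offset=9 len=2
Fragment 2: offset=0 len=5
Gaps: 5-8 11-12

Answer: 5-8 11-12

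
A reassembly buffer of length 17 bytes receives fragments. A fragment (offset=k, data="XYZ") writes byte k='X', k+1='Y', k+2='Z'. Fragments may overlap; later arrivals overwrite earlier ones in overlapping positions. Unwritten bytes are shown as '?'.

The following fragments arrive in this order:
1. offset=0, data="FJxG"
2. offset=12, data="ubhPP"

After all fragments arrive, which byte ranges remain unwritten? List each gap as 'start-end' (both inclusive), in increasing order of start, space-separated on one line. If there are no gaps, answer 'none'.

Answer: 4-11

Derivation:
Fragment 1: offset=0 len=4
Fragment 2: offset=12 len=5
Gaps: 4-11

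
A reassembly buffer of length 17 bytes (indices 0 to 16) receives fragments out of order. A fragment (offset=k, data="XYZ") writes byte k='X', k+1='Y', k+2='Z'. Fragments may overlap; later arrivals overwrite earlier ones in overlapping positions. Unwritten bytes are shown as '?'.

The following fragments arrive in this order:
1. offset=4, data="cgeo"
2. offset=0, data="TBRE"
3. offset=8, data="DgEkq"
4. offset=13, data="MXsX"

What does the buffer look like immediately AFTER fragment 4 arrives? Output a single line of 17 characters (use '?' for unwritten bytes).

Fragment 1: offset=4 data="cgeo" -> buffer=????cgeo?????????
Fragment 2: offset=0 data="TBRE" -> buffer=TBREcgeo?????????
Fragment 3: offset=8 data="DgEkq" -> buffer=TBREcgeoDgEkq????
Fragment 4: offset=13 data="MXsX" -> buffer=TBREcgeoDgEkqMXsX

Answer: TBREcgeoDgEkqMXsX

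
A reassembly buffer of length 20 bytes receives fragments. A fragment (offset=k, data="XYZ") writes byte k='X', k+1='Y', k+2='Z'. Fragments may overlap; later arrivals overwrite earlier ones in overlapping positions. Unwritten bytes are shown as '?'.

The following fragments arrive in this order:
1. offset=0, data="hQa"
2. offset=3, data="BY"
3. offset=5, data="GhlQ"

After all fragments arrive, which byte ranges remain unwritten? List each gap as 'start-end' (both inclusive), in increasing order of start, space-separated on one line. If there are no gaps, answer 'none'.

Fragment 1: offset=0 len=3
Fragment 2: offset=3 len=2
Fragment 3: offset=5 len=4
Gaps: 9-19

Answer: 9-19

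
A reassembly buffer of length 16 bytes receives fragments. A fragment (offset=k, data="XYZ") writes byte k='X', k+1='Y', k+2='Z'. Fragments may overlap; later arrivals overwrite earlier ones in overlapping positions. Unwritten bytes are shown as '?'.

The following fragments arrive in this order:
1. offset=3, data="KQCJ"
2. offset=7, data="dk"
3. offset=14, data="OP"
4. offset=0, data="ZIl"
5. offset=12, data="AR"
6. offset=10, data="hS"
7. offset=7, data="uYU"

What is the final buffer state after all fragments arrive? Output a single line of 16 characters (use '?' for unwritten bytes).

Fragment 1: offset=3 data="KQCJ" -> buffer=???KQCJ?????????
Fragment 2: offset=7 data="dk" -> buffer=???KQCJdk???????
Fragment 3: offset=14 data="OP" -> buffer=???KQCJdk?????OP
Fragment 4: offset=0 data="ZIl" -> buffer=ZIlKQCJdk?????OP
Fragment 5: offset=12 data="AR" -> buffer=ZIlKQCJdk???AROP
Fragment 6: offset=10 data="hS" -> buffer=ZIlKQCJdk?hSAROP
Fragment 7: offset=7 data="uYU" -> buffer=ZIlKQCJuYUhSAROP

Answer: ZIlKQCJuYUhSAROP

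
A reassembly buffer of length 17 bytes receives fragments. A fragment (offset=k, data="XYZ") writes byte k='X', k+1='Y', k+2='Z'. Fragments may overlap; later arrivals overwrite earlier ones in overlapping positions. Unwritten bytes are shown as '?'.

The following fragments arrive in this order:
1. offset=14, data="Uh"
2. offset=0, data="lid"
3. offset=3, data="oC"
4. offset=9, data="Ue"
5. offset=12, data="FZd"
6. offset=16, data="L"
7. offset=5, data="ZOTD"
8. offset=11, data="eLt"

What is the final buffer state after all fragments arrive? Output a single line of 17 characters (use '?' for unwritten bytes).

Answer: lidoCZOTDUeeLtdhL

Derivation:
Fragment 1: offset=14 data="Uh" -> buffer=??????????????Uh?
Fragment 2: offset=0 data="lid" -> buffer=lid???????????Uh?
Fragment 3: offset=3 data="oC" -> buffer=lidoC?????????Uh?
Fragment 4: offset=9 data="Ue" -> buffer=lidoC????Ue???Uh?
Fragment 5: offset=12 data="FZd" -> buffer=lidoC????Ue?FZdh?
Fragment 6: offset=16 data="L" -> buffer=lidoC????Ue?FZdhL
Fragment 7: offset=5 data="ZOTD" -> buffer=lidoCZOTDUe?FZdhL
Fragment 8: offset=11 data="eLt" -> buffer=lidoCZOTDUeeLtdhL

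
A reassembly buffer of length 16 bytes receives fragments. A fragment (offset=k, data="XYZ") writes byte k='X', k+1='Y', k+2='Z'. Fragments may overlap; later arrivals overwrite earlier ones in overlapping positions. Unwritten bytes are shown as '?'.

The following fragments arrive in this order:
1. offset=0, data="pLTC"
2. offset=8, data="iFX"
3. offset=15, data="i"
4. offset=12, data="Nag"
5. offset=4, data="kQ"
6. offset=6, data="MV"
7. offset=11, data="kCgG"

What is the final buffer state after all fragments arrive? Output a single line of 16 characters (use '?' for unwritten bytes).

Answer: pLTCkQMViFXkCgGi

Derivation:
Fragment 1: offset=0 data="pLTC" -> buffer=pLTC????????????
Fragment 2: offset=8 data="iFX" -> buffer=pLTC????iFX?????
Fragment 3: offset=15 data="i" -> buffer=pLTC????iFX????i
Fragment 4: offset=12 data="Nag" -> buffer=pLTC????iFX?Nagi
Fragment 5: offset=4 data="kQ" -> buffer=pLTCkQ??iFX?Nagi
Fragment 6: offset=6 data="MV" -> buffer=pLTCkQMViFX?Nagi
Fragment 7: offset=11 data="kCgG" -> buffer=pLTCkQMViFXkCgGi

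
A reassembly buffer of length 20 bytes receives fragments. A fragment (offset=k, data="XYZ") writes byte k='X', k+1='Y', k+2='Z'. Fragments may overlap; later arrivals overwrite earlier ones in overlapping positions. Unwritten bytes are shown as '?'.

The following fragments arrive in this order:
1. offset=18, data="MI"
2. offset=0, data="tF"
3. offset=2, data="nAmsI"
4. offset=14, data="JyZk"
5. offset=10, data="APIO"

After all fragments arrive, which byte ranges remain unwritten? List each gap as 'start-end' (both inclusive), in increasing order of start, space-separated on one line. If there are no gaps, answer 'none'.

Answer: 7-9

Derivation:
Fragment 1: offset=18 len=2
Fragment 2: offset=0 len=2
Fragment 3: offset=2 len=5
Fragment 4: offset=14 len=4
Fragment 5: offset=10 len=4
Gaps: 7-9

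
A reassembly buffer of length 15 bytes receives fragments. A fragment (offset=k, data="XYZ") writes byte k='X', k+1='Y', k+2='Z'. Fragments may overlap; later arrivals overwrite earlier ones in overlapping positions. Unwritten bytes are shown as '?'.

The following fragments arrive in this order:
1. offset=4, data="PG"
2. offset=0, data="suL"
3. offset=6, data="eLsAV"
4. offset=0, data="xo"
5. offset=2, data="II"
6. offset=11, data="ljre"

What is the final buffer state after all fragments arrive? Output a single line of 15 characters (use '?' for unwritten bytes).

Fragment 1: offset=4 data="PG" -> buffer=????PG?????????
Fragment 2: offset=0 data="suL" -> buffer=suL?PG?????????
Fragment 3: offset=6 data="eLsAV" -> buffer=suL?PGeLsAV????
Fragment 4: offset=0 data="xo" -> buffer=xoL?PGeLsAV????
Fragment 5: offset=2 data="II" -> buffer=xoIIPGeLsAV????
Fragment 6: offset=11 data="ljre" -> buffer=xoIIPGeLsAVljre

Answer: xoIIPGeLsAVljre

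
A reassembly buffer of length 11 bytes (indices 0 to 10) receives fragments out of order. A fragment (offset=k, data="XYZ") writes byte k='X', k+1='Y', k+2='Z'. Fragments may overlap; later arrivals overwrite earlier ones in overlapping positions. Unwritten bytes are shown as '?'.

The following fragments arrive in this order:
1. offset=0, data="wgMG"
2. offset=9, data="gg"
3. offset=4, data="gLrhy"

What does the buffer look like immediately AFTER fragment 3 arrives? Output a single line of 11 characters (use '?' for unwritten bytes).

Fragment 1: offset=0 data="wgMG" -> buffer=wgMG???????
Fragment 2: offset=9 data="gg" -> buffer=wgMG?????gg
Fragment 3: offset=4 data="gLrhy" -> buffer=wgMGgLrhygg

Answer: wgMGgLrhygg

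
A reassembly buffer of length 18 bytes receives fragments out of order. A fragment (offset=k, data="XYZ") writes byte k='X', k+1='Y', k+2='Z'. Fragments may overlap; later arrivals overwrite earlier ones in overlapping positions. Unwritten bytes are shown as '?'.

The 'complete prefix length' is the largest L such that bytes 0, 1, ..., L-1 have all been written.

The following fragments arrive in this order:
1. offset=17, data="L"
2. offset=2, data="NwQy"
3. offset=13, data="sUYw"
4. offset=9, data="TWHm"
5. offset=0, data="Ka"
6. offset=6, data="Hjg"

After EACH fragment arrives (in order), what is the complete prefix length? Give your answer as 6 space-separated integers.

Fragment 1: offset=17 data="L" -> buffer=?????????????????L -> prefix_len=0
Fragment 2: offset=2 data="NwQy" -> buffer=??NwQy???????????L -> prefix_len=0
Fragment 3: offset=13 data="sUYw" -> buffer=??NwQy???????sUYwL -> prefix_len=0
Fragment 4: offset=9 data="TWHm" -> buffer=??NwQy???TWHmsUYwL -> prefix_len=0
Fragment 5: offset=0 data="Ka" -> buffer=KaNwQy???TWHmsUYwL -> prefix_len=6
Fragment 6: offset=6 data="Hjg" -> buffer=KaNwQyHjgTWHmsUYwL -> prefix_len=18

Answer: 0 0 0 0 6 18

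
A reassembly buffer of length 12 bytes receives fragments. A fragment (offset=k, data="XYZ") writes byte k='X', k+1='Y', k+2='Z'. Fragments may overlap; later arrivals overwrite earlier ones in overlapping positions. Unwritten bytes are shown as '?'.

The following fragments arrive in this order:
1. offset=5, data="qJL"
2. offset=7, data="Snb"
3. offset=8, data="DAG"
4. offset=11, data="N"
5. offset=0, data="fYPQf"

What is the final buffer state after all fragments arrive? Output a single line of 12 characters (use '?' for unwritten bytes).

Answer: fYPQfqJSDAGN

Derivation:
Fragment 1: offset=5 data="qJL" -> buffer=?????qJL????
Fragment 2: offset=7 data="Snb" -> buffer=?????qJSnb??
Fragment 3: offset=8 data="DAG" -> buffer=?????qJSDAG?
Fragment 4: offset=11 data="N" -> buffer=?????qJSDAGN
Fragment 5: offset=0 data="fYPQf" -> buffer=fYPQfqJSDAGN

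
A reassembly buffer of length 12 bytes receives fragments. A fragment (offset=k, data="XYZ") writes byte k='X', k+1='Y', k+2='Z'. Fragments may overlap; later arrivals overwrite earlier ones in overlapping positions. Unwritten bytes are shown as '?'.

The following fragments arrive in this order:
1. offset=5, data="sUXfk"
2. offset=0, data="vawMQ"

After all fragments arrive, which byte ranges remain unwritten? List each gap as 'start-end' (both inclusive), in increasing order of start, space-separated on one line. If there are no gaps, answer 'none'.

Answer: 10-11

Derivation:
Fragment 1: offset=5 len=5
Fragment 2: offset=0 len=5
Gaps: 10-11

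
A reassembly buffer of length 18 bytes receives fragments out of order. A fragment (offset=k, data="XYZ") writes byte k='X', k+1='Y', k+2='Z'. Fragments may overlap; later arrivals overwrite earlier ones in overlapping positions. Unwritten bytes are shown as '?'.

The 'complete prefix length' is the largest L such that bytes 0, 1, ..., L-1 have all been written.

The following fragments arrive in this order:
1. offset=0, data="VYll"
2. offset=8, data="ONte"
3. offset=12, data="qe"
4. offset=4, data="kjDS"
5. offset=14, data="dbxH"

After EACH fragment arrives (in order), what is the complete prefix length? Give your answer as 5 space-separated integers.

Answer: 4 4 4 14 18

Derivation:
Fragment 1: offset=0 data="VYll" -> buffer=VYll?????????????? -> prefix_len=4
Fragment 2: offset=8 data="ONte" -> buffer=VYll????ONte?????? -> prefix_len=4
Fragment 3: offset=12 data="qe" -> buffer=VYll????ONteqe???? -> prefix_len=4
Fragment 4: offset=4 data="kjDS" -> buffer=VYllkjDSONteqe???? -> prefix_len=14
Fragment 5: offset=14 data="dbxH" -> buffer=VYllkjDSONteqedbxH -> prefix_len=18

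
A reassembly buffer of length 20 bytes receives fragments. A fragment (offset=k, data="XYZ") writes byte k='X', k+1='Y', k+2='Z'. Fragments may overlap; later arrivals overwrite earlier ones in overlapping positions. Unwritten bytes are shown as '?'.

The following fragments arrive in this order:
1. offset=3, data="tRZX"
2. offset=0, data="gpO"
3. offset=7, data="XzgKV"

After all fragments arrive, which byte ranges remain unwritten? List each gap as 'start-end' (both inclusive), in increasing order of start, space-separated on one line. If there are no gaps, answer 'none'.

Fragment 1: offset=3 len=4
Fragment 2: offset=0 len=3
Fragment 3: offset=7 len=5
Gaps: 12-19

Answer: 12-19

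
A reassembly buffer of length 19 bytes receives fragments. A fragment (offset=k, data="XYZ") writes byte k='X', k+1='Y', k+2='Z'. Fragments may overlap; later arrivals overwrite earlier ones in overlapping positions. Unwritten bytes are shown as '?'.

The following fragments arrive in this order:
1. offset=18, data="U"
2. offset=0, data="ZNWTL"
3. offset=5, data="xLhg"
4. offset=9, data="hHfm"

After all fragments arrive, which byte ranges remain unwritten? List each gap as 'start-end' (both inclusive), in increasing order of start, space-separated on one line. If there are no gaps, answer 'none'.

Answer: 13-17

Derivation:
Fragment 1: offset=18 len=1
Fragment 2: offset=0 len=5
Fragment 3: offset=5 len=4
Fragment 4: offset=9 len=4
Gaps: 13-17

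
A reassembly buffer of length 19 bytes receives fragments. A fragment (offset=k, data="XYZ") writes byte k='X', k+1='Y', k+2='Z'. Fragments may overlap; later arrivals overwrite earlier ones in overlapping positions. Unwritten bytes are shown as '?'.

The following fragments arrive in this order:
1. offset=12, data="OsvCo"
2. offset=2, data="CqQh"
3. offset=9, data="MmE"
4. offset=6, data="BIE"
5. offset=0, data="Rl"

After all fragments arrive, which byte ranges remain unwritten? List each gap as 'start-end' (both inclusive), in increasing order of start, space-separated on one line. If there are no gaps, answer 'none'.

Fragment 1: offset=12 len=5
Fragment 2: offset=2 len=4
Fragment 3: offset=9 len=3
Fragment 4: offset=6 len=3
Fragment 5: offset=0 len=2
Gaps: 17-18

Answer: 17-18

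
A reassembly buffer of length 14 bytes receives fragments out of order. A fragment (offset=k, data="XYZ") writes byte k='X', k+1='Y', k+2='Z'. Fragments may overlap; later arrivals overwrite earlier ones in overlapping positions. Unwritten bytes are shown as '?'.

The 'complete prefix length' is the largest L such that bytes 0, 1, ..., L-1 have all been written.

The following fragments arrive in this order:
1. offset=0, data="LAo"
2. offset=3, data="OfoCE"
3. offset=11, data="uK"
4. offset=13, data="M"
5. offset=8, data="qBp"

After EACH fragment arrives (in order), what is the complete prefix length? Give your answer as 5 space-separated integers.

Fragment 1: offset=0 data="LAo" -> buffer=LAo??????????? -> prefix_len=3
Fragment 2: offset=3 data="OfoCE" -> buffer=LAoOfoCE?????? -> prefix_len=8
Fragment 3: offset=11 data="uK" -> buffer=LAoOfoCE???uK? -> prefix_len=8
Fragment 4: offset=13 data="M" -> buffer=LAoOfoCE???uKM -> prefix_len=8
Fragment 5: offset=8 data="qBp" -> buffer=LAoOfoCEqBpuKM -> prefix_len=14

Answer: 3 8 8 8 14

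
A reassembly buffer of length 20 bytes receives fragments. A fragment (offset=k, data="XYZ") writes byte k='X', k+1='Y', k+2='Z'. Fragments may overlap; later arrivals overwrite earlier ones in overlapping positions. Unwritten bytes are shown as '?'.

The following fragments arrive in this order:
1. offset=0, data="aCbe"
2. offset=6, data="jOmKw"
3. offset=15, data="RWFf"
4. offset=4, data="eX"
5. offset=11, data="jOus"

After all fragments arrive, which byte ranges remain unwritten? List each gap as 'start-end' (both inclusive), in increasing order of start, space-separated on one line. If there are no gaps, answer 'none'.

Answer: 19-19

Derivation:
Fragment 1: offset=0 len=4
Fragment 2: offset=6 len=5
Fragment 3: offset=15 len=4
Fragment 4: offset=4 len=2
Fragment 5: offset=11 len=4
Gaps: 19-19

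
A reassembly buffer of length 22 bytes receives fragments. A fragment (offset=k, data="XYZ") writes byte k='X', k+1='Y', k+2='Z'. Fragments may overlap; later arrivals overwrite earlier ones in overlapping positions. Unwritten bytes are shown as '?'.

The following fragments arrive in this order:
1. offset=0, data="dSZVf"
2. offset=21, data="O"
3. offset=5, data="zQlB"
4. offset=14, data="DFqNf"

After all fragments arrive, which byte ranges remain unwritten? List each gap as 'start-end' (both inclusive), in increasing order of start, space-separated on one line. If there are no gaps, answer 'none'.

Answer: 9-13 19-20

Derivation:
Fragment 1: offset=0 len=5
Fragment 2: offset=21 len=1
Fragment 3: offset=5 len=4
Fragment 4: offset=14 len=5
Gaps: 9-13 19-20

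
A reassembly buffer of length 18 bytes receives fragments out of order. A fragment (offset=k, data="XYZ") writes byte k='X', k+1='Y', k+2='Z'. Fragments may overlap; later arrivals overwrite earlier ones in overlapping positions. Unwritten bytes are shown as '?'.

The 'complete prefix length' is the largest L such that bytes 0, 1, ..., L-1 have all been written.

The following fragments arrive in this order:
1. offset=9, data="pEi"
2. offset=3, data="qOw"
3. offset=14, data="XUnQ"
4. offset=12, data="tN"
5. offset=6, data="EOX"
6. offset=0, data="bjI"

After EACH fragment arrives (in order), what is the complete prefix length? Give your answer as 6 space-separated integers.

Answer: 0 0 0 0 0 18

Derivation:
Fragment 1: offset=9 data="pEi" -> buffer=?????????pEi?????? -> prefix_len=0
Fragment 2: offset=3 data="qOw" -> buffer=???qOw???pEi?????? -> prefix_len=0
Fragment 3: offset=14 data="XUnQ" -> buffer=???qOw???pEi??XUnQ -> prefix_len=0
Fragment 4: offset=12 data="tN" -> buffer=???qOw???pEitNXUnQ -> prefix_len=0
Fragment 5: offset=6 data="EOX" -> buffer=???qOwEOXpEitNXUnQ -> prefix_len=0
Fragment 6: offset=0 data="bjI" -> buffer=bjIqOwEOXpEitNXUnQ -> prefix_len=18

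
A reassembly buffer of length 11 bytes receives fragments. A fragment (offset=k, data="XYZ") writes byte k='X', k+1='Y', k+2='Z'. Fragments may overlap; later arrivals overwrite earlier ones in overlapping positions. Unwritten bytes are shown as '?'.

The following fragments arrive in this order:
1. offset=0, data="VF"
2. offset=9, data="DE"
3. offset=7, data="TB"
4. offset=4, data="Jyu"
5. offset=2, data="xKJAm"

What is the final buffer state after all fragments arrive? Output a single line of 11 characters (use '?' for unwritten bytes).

Fragment 1: offset=0 data="VF" -> buffer=VF?????????
Fragment 2: offset=9 data="DE" -> buffer=VF???????DE
Fragment 3: offset=7 data="TB" -> buffer=VF?????TBDE
Fragment 4: offset=4 data="Jyu" -> buffer=VF??JyuTBDE
Fragment 5: offset=2 data="xKJAm" -> buffer=VFxKJAmTBDE

Answer: VFxKJAmTBDE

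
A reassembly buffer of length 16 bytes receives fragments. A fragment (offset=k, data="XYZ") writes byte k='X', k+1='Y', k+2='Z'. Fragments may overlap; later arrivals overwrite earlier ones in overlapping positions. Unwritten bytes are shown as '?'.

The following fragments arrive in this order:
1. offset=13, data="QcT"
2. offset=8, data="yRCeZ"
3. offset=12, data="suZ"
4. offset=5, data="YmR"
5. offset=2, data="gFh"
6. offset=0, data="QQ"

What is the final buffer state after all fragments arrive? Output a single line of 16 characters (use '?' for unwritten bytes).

Fragment 1: offset=13 data="QcT" -> buffer=?????????????QcT
Fragment 2: offset=8 data="yRCeZ" -> buffer=????????yRCeZQcT
Fragment 3: offset=12 data="suZ" -> buffer=????????yRCesuZT
Fragment 4: offset=5 data="YmR" -> buffer=?????YmRyRCesuZT
Fragment 5: offset=2 data="gFh" -> buffer=??gFhYmRyRCesuZT
Fragment 6: offset=0 data="QQ" -> buffer=QQgFhYmRyRCesuZT

Answer: QQgFhYmRyRCesuZT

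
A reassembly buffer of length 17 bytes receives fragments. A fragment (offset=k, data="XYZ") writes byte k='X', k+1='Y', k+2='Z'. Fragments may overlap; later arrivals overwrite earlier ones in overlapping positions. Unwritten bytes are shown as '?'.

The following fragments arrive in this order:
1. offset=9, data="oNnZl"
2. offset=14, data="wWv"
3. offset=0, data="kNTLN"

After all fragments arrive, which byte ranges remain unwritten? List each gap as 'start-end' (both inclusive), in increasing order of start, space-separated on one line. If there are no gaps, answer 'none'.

Answer: 5-8

Derivation:
Fragment 1: offset=9 len=5
Fragment 2: offset=14 len=3
Fragment 3: offset=0 len=5
Gaps: 5-8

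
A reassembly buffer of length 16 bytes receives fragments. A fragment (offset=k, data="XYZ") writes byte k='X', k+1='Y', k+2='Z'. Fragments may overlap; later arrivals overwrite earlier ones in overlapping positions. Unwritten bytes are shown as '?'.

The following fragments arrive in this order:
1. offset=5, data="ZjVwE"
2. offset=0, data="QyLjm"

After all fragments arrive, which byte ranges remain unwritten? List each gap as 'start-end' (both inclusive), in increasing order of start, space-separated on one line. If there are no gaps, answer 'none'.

Fragment 1: offset=5 len=5
Fragment 2: offset=0 len=5
Gaps: 10-15

Answer: 10-15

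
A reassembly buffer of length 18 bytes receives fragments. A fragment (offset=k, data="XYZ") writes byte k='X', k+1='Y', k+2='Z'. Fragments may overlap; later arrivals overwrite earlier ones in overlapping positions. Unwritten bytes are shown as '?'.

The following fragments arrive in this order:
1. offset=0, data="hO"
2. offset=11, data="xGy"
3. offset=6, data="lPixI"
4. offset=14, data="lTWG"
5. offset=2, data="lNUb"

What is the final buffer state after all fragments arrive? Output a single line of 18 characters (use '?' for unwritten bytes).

Answer: hOlNUblPixIxGylTWG

Derivation:
Fragment 1: offset=0 data="hO" -> buffer=hO????????????????
Fragment 2: offset=11 data="xGy" -> buffer=hO?????????xGy????
Fragment 3: offset=6 data="lPixI" -> buffer=hO????lPixIxGy????
Fragment 4: offset=14 data="lTWG" -> buffer=hO????lPixIxGylTWG
Fragment 5: offset=2 data="lNUb" -> buffer=hOlNUblPixIxGylTWG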